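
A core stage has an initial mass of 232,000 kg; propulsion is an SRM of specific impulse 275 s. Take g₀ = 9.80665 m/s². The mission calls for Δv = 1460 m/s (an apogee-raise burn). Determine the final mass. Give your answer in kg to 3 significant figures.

v_e = Isp · g₀ = 275 × 9.80665 = 2696.8 m/s.
m₀/m_f = exp(Δv / v_e) = exp(1460 / 2696.8) = exp(0.5414) = 1.7184.
m_f = m₀ / 1.7184 = 232,000 / 1.7184 = 135,009 kg.

final mass ≈ 135000 kg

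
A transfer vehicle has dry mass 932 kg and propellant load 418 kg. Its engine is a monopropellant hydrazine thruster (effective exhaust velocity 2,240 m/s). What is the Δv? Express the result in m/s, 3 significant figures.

m₀ = m_dry + m_prop = 932 + 418 = 1,350 kg.
Δv = v_e · ln(m₀/m_f) = 2240.0 × ln(1.448) = 2240.0 × 0.3705 ≈ 830.0 m/s.

Δv ≈ 830 m/s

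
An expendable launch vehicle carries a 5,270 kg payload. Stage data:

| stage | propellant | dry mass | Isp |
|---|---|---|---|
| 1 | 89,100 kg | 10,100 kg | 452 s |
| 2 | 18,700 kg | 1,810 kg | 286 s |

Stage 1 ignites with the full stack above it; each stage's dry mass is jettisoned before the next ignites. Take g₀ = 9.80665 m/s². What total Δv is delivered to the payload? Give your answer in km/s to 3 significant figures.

Δv ≈ 9.16 km/s

Ignition mass of stage 1 = 89,100+10,100 + 18,700+1,810 + 5,270 = 124,980 kg.
Stage 1: m₀ = 124,980 kg, m_f = 124,980 − 89,100 = 35,880 kg; Δv = 452×9.80665×ln(3.483) = 4432.6×1.2480 ≈ 5532 m/s.
Stage 2: m₀ = 25,780 kg, m_f = 25,780 − 18,700 = 7,080 kg; Δv = 286×9.80665×ln(3.641) = 2804.7×1.2923 ≈ 3625 m/s.
Total Δv = 5532 + 3625 = 9157 m/s.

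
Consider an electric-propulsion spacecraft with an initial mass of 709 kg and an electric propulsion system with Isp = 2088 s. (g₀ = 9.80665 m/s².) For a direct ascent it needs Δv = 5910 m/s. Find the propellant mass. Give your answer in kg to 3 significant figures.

propellant mass ≈ 178 kg

v_e = Isp · g₀ = 2088 × 9.80665 = 20476.3 m/s.
From the ideal rocket equation, m₀/m_f = exp(Δv / v_e) = exp(5910 / 20476.3) = exp(0.2886) = 1.3346.
m_f = 709 / 1.3346 = 531.245 kg, so propellant = m₀ − m_f = 709 − 531.245 = 177.755 kg.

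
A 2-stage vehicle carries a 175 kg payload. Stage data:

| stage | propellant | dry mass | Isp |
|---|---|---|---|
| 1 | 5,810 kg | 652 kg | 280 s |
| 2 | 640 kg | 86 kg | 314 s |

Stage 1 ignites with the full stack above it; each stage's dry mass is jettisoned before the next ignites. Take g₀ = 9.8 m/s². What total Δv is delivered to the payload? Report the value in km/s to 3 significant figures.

Ignition mass of stage 1 = 5,810+652 + 640+86 + 175 = 7,363 kg.
Stage 1: m₀ = 7,363 kg, m_f = 7,363 − 5,810 = 1,553 kg; Δv = 280×9.8×ln(4.741) = 2744.0×1.5563 ≈ 4270 m/s.
Stage 2: m₀ = 901 kg, m_f = 901 − 640 = 261 kg; Δv = 314×9.8×ln(3.452) = 3077.2×1.2390 ≈ 3813 m/s.
Total Δv = 4270 + 3813 = 8083 m/s.

Δv ≈ 8.08 km/s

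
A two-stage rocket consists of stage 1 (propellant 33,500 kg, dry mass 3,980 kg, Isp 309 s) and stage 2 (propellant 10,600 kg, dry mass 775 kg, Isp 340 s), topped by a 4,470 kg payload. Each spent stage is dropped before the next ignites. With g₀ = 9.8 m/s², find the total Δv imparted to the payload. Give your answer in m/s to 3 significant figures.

Ignition mass of stage 1 = 33,500+3,980 + 10,600+775 + 4,470 = 53,325 kg.
Stage 1: m₀ = 53,325 kg, m_f = 53,325 − 33,500 = 19,825 kg; Δv = 309×9.8×ln(2.69) = 3028.2×0.9895 ≈ 2996 m/s.
Stage 2: m₀ = 15,845 kg, m_f = 15,845 − 10,600 = 5,245 kg; Δv = 340×9.8×ln(3.021) = 3332.0×1.1056 ≈ 3684 m/s.
Total Δv = 2996 + 3684 = 6680 m/s.

Δv ≈ 6680 m/s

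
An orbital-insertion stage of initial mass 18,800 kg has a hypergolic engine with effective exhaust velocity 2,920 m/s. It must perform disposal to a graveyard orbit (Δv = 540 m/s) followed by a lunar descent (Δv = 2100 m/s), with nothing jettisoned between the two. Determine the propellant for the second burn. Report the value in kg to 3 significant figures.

After the first burn: m = 18800 × exp(−540/2920.0) = 18800 × 0.83116 = 15,625.8 kg.
After the second burn: m = 15,625.8 × exp(−2100/2920.0) = 15,625.8 × 0.48715 = 7,612.11 kg.
Second-burn propellant = 15,625.8 − 7,612.11 = 8,013.69 kg.

propellant for the second burn ≈ 8010 kg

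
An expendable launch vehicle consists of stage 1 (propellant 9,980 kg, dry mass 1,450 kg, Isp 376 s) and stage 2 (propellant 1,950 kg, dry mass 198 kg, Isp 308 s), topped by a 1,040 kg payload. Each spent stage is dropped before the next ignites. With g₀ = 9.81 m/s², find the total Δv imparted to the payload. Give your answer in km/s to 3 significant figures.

Δv ≈ 7.09 km/s

Ignition mass of stage 1 = 9,980+1,450 + 1,950+198 + 1,040 = 14,618 kg.
Stage 1: m₀ = 14,618 kg, m_f = 14,618 − 9,980 = 4,638 kg; Δv = 376×9.81×ln(3.152) = 3688.6×1.1480 ≈ 4234 m/s.
Stage 2: m₀ = 3,188 kg, m_f = 3,188 − 1,950 = 1,238 kg; Δv = 308×9.81×ln(2.575) = 3021.5×0.9459 ≈ 2858 m/s.
Total Δv = 4234 + 2858 = 7092 m/s.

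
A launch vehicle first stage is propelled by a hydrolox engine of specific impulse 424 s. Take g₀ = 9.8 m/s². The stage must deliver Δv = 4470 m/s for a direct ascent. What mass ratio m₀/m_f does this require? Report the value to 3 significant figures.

mass ratio ≈ 2.93

v_e = Isp · g₀ = 424 × 9.8 = 4155.2 m/s.
m₀/m_f = exp(Δv / v_e) = exp(4470 / 4155.2) = exp(1.0758) = 2.9322.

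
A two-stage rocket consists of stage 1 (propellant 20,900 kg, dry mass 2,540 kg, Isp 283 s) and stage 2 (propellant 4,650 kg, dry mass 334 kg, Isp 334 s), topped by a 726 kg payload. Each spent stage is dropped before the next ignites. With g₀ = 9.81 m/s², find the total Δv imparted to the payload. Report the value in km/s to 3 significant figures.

Ignition mass of stage 1 = 20,900+2,540 + 4,650+334 + 726 = 29,150 kg.
Stage 1: m₀ = 29,150 kg, m_f = 29,150 − 20,900 = 8,250 kg; Δv = 283×9.81×ln(3.533) = 2776.2×1.2622 ≈ 3504 m/s.
Stage 2: m₀ = 5,710 kg, m_f = 5,710 − 4,650 = 1,060 kg; Δv = 334×9.81×ln(5.387) = 3276.5×1.6840 ≈ 5518 m/s.
Total Δv = 3504 + 5518 = 9022 m/s.

Δv ≈ 9.02 km/s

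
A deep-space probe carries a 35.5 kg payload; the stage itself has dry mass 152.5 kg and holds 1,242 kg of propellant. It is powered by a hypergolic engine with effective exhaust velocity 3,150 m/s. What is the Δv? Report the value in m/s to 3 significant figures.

m₀ = payload + dry + propellant = 35.5 + 152.5 + 1,242 = 1,430 kg.
m_f = payload + dry = 35.5 + 152.5 = 188 kg.
By the Tsiolkovsky rocket equation, Δv = v_e · ln(m₀/m_f) = 3150.0 × ln(7.606) = 3150.0 × 2.0290 ≈ 6391.3 m/s.

Δv ≈ 6390 m/s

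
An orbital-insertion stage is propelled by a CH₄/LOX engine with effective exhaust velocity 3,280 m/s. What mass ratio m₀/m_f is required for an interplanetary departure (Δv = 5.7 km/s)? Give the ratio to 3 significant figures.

mass ratio ≈ 5.68

From the ideal rocket equation, m₀/m_f = exp(Δv / v_e) = exp(5700 / 3280.0) = exp(1.7378) = 5.6849.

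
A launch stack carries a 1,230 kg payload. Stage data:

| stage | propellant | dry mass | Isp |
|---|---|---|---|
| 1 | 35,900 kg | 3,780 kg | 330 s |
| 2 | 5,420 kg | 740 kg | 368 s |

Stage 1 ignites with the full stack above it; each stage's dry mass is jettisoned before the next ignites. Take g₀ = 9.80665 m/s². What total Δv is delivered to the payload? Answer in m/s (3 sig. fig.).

Δv ≈ 9430 m/s

Ignition mass of stage 1 = 35,900+3,780 + 5,420+740 + 1,230 = 47,070 kg.
Stage 1: m₀ = 47,070 kg, m_f = 47,070 − 35,900 = 11,170 kg; Δv = 330×9.80665×ln(4.214) = 3236.2×1.4384 ≈ 4655 m/s.
Stage 2: m₀ = 7,390 kg, m_f = 7,390 − 5,420 = 1,970 kg; Δv = 368×9.80665×ln(3.751) = 3608.8×1.3221 ≈ 4771 m/s.
Total Δv = 4655 + 4771 = 9426 m/s.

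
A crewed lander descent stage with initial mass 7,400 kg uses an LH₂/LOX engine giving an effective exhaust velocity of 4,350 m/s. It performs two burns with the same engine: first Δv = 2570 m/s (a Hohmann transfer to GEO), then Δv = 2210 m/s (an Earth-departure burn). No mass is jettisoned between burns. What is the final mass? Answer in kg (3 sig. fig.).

final mass ≈ 2470 kg

After the first burn: m = 7400 × exp(−2570/4350.0) = 7400 × 0.55388 = 4,098.71 kg.
After the second burn: m = 4,098.71 × exp(−2210/4350.0) = 4,098.71 × 0.60167 = 2,466.07 kg.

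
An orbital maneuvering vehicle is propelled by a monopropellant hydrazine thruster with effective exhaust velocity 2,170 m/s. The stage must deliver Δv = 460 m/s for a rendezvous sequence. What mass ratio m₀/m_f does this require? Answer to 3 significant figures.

mass ratio ≈ 1.24

m₀/m_f = exp(Δv / v_e) = exp(460 / 2170.0) = exp(0.2120) = 1.2361.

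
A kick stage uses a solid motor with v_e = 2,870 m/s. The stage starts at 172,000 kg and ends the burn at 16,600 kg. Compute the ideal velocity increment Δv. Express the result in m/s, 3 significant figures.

Δv ≈ 6710 m/s

Using Δv = v_e ln(m₀/m_f): Δv = v_e · ln(m₀/m_f) = 2870.0 × ln(10.36) = 2870.0 × 2.3381 ≈ 6710.3 m/s.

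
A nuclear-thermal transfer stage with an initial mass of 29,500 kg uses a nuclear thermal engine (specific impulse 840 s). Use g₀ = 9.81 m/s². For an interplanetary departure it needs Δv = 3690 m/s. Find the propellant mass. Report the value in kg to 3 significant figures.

v_e = Isp · g₀ = 840 × 9.81 = 8240.4 m/s.
From the ideal rocket equation, m₀/m_f = exp(Δv / v_e) = exp(3690 / 8240.4) = exp(0.4478) = 1.5649.
m_f = 29,500 / 1.5649 = 18,851 kg, so propellant = m₀ − m_f = 29,500 − 18,851 = 10,649 kg.

propellant mass ≈ 10600 kg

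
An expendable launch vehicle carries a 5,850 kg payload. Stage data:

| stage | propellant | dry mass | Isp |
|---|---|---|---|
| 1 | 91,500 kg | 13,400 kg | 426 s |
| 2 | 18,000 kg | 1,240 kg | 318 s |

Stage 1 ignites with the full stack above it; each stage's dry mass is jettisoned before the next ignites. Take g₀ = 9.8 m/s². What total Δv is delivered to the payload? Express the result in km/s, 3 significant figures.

Δv ≈ 9.02 km/s

Ignition mass of stage 1 = 91,500+13,400 + 18,000+1,240 + 5,850 = 129,990 kg.
Stage 1: m₀ = 129,990 kg, m_f = 129,990 − 91,500 = 38,490 kg; Δv = 426×9.8×ln(3.377) = 4174.8×1.2171 ≈ 5081 m/s.
Stage 2: m₀ = 25,090 kg, m_f = 25,090 − 18,000 = 7,090 kg; Δv = 318×9.8×ln(3.539) = 3116.4×1.2638 ≈ 3938 m/s.
Total Δv = 5081 + 3938 = 9019 m/s.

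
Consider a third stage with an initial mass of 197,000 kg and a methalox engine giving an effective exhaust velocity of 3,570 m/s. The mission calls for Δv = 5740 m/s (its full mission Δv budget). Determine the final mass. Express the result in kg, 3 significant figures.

final mass ≈ 39500 kg

m₀/m_f = exp(Δv / v_e) = exp(5740 / 3570.0) = exp(1.6078) = 4.9920.
m_f = m₀ / 4.9920 = 197,000 / 4.9920 = 39,463.1 kg.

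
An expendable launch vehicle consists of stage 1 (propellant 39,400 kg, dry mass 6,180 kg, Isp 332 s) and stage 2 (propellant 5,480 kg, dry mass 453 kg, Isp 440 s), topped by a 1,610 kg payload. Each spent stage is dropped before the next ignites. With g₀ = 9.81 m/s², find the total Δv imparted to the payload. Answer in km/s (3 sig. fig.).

Ignition mass of stage 1 = 39,400+6,180 + 5,480+453 + 1,610 = 53,123 kg.
Stage 1: m₀ = 53,123 kg, m_f = 53,123 − 39,400 = 13,723 kg; Δv = 332×9.81×ln(3.871) = 3256.9×1.3535 ≈ 4408 m/s.
Stage 2: m₀ = 7,543 kg, m_f = 7,543 − 5,480 = 2,063 kg; Δv = 440×9.81×ln(3.656) = 4316.4×1.2965 ≈ 5596 m/s.
Total Δv = 4408 + 5596 = 10004 m/s.

Δv ≈ 10.0 km/s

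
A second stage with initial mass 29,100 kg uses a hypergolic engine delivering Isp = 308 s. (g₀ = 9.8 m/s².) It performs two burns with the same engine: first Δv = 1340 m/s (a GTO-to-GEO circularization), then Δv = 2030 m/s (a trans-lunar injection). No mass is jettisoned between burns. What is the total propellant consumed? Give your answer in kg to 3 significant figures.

v_e = Isp · g₀ = 308 × 9.8 = 3018.4 m/s.
After the first burn: m = 29100 × exp(−1340/3018.4) = 29100 × 0.64150 = 18,667.7 kg.
After the second burn: m = 18,667.7 × exp(−2030/3018.4) = 18,667.7 × 0.51041 = 9,528.18 kg.
Total propellant = m₀ − m_final = 29100 − 9,528.18 = 19,571.82 kg.

total propellant consumed ≈ 19600 kg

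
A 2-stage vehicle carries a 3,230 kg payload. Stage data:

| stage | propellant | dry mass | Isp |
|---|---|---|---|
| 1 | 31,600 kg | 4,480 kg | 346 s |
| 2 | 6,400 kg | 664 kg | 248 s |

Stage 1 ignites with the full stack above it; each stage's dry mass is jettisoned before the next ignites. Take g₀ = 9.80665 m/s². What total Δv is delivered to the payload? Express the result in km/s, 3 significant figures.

Ignition mass of stage 1 = 31,600+4,480 + 6,400+664 + 3,230 = 46,374 kg.
Stage 1: m₀ = 46,374 kg, m_f = 46,374 − 31,600 = 14,774 kg; Δv = 346×9.80665×ln(3.139) = 3393.1×1.1439 ≈ 3881 m/s.
Stage 2: m₀ = 10,294 kg, m_f = 10,294 − 6,400 = 3,894 kg; Δv = 248×9.80665×ln(2.644) = 2432.0×0.9721 ≈ 2364 m/s.
Total Δv = 3881 + 2364 = 6245 m/s.

Δv ≈ 6.25 km/s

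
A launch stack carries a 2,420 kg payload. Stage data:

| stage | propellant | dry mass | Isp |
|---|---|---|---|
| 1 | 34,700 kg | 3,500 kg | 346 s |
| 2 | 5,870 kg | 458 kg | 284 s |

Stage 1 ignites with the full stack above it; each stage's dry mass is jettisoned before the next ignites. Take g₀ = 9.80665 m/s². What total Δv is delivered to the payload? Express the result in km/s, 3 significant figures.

Δv ≈ 7.66 km/s

Ignition mass of stage 1 = 34,700+3,500 + 5,870+458 + 2,420 = 46,948 kg.
Stage 1: m₀ = 46,948 kg, m_f = 46,948 − 34,700 = 12,248 kg; Δv = 346×9.80665×ln(3.833) = 3393.1×1.3437 ≈ 4559 m/s.
Stage 2: m₀ = 8,748 kg, m_f = 8,748 − 5,870 = 2,878 kg; Δv = 284×9.80665×ln(3.04) = 2785.1×1.1117 ≈ 3096 m/s.
Total Δv = 4559 + 3096 = 7655 m/s.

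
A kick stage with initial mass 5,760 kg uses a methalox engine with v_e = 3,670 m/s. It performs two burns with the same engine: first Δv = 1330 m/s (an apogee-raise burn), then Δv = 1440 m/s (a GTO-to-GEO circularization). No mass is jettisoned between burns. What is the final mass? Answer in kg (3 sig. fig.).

After the first burn: m = 5760 × exp(−1330/3670.0) = 5760 × 0.69601 = 4,009.02 kg.
After the second burn: m = 4,009.02 × exp(−1440/3670.0) = 4,009.02 × 0.67545 = 2,707.89 kg.

final mass ≈ 2710 kg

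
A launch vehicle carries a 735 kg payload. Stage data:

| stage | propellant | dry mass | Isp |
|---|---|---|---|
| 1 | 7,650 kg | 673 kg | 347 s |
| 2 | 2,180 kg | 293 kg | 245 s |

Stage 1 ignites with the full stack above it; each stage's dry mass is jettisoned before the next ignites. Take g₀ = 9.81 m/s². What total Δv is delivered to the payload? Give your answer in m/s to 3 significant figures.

Δv ≈ 6440 m/s

Ignition mass of stage 1 = 7,650+673 + 2,180+293 + 735 = 11,531 kg.
Stage 1: m₀ = 11,531 kg, m_f = 11,531 − 7,650 = 3,881 kg; Δv = 347×9.81×ln(2.971) = 3404.1×1.0889 ≈ 3707 m/s.
Stage 2: m₀ = 3,208 kg, m_f = 3,208 − 2,180 = 1,028 kg; Δv = 245×9.81×ln(3.121) = 2403.5×1.1380 ≈ 2735 m/s.
Total Δv = 3707 + 2735 = 6442 m/s.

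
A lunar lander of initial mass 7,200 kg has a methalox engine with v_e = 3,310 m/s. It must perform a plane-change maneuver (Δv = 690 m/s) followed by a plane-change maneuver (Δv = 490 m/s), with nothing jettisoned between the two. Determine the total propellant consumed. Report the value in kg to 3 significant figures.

After the first burn: m = 7200 × exp(−690/3310.0) = 7200 × 0.81183 = 5,845.18 kg.
After the second burn: m = 5,845.18 × exp(−490/3310.0) = 5,845.18 × 0.86240 = 5,040.88 kg.
Total propellant = m₀ − m_final = 7200 − 5,040.88 = 2,159.12 kg.

total propellant consumed ≈ 2160 kg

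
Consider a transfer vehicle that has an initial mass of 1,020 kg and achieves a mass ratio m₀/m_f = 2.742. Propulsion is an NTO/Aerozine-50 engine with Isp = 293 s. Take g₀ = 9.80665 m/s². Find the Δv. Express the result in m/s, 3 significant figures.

Δv ≈ 2900 m/s

v_e = Isp · g₀ = 293 × 9.80665 = 2873.3 m/s.
Δv = v_e · ln(2.742) = 2873.3 × 1.0087 ≈ 2898.3 m/s.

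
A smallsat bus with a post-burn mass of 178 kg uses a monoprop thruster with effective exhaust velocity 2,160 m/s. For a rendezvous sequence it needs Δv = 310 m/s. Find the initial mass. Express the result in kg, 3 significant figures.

Using Δv = v_e ln(m₀/m_f): m₀/m_f = exp(Δv / v_e) = exp(310 / 2160.0) = exp(0.1435) = 1.1543.
m₀ = m_f × 1.1543 = 178 × 1.1543 = 205.465 kg.

initial mass ≈ 205 kg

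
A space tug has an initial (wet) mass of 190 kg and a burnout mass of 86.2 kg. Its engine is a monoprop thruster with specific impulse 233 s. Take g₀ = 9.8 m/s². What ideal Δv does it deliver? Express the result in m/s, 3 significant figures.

v_e = Isp · g₀ = 233 × 9.8 = 2283.4 m/s.
Δv = v_e · ln(m₀/m_f) = 2283.4 × ln(2.204) = 2283.4 × 0.7904 ≈ 1804.7 m/s.

Δv ≈ 1800 m/s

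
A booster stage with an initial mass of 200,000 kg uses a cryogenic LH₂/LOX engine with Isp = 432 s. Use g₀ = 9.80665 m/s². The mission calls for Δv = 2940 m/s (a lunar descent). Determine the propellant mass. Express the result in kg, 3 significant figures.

propellant mass ≈ 100000 kg

v_e = Isp · g₀ = 432 × 9.80665 = 4236.5 m/s.
From the ideal rocket equation, m₀/m_f = exp(Δv / v_e) = exp(2940 / 4236.5) = exp(0.6940) = 2.0017.
m_f = 200,000 / 2.0017 = 99,915.1 kg, so propellant = m₀ − m_f = 200,000 − 99,915.1 = 100,084.9 kg.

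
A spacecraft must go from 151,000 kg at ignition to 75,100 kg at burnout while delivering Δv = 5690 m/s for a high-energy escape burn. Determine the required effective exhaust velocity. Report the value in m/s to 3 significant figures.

ln(m₀/m_f) = ln(151000/75100) = ln(2.011) = 0.6985.
By the Tsiolkovsky rocket equation, v_e = Δv / ln(m₀/m_f) = 5690 / 0.6985 = 8146.5 m/s.

v_e ≈ 8150 m/s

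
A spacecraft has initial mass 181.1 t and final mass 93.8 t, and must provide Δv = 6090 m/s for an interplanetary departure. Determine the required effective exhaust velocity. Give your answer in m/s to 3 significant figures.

ln(m₀/m_f) = ln(181100/93800) = ln(1.931) = 0.6579.
v_e = Δv / ln(m₀/m_f) = 6090 / 0.6579 = 9256.9 m/s.

v_e ≈ 9260 m/s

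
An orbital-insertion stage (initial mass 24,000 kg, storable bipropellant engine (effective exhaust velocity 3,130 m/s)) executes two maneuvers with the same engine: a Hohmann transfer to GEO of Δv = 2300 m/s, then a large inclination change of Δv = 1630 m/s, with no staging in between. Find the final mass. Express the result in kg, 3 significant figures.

final mass ≈ 6840 kg

After the first burn: m = 24000 × exp(−2300/3130.0) = 24000 × 0.47959 = 11,510.2 kg.
After the second burn: m = 11,510.2 × exp(−1630/3130.0) = 11,510.2 × 0.59406 = 6,837.75 kg.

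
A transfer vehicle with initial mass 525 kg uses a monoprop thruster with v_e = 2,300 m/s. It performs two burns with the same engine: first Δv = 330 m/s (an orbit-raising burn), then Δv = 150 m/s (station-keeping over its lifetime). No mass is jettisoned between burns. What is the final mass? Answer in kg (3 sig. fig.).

After the first burn: m = 525 × exp(−330/2300.0) = 525 × 0.86634 = 454.829 kg.
After the second burn: m = 454.829 × exp(−150/2300.0) = 454.829 × 0.93686 = 426.111 kg.

final mass ≈ 426 kg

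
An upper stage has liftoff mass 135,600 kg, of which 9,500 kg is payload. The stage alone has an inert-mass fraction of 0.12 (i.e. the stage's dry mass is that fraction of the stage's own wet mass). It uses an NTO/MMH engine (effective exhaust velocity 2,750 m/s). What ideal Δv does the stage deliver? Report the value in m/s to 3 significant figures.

Δv ≈ 4690 m/s

Stage wet mass = m₀ − payload = 135,600 − 9,500 = 126,100 kg.
Stage dry mass = ε × stage wet mass = 0.12 × 126,100 = 15,132 kg.
Burnout mass m_f = stage dry + payload = 15,132 + 9,500 = 24,632 kg.
Δv = v_e · ln(135,600/24,632) = 2750.0 × ln(5.505) = 2750.0 × 1.7057 ≈ 4691 m/s.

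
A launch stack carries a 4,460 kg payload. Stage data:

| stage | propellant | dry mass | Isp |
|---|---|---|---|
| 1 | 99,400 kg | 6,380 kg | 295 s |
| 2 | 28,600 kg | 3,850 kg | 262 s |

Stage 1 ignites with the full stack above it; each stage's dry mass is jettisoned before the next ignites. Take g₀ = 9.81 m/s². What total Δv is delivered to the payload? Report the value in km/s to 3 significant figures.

Ignition mass of stage 1 = 99,400+6,380 + 28,600+3,850 + 4,460 = 142,690 kg.
Stage 1: m₀ = 142,690 kg, m_f = 142,690 − 99,400 = 43,290 kg; Δv = 295×9.81×ln(3.296) = 2894.0×1.1928 ≈ 3452 m/s.
Stage 2: m₀ = 36,910 kg, m_f = 36,910 − 28,600 = 8,310 kg; Δv = 262×9.81×ln(4.442) = 2570.2×1.4910 ≈ 3832 m/s.
Total Δv = 3452 + 3832 = 7284 m/s.

Δv ≈ 7.28 km/s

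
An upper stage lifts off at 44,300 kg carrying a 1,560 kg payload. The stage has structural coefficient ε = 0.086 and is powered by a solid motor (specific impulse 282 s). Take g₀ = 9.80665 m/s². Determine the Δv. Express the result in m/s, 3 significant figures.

Stage wet mass = m₀ − payload = 44,300 − 1,560 = 42,740 kg.
Stage dry mass = ε × stage wet mass = 0.086 × 42,740 = 3,675.64 kg.
Burnout mass m_f = stage dry + payload = 3,675.64 + 1,560 = 5,235.64 kg.
v_e = Isp · g₀ = 282 × 9.80665 = 2765.5 m/s.
Δv = v_e · ln(44,300/5,235.64) = 2765.5 × ln(8.461) = 2765.5 × 2.1355 ≈ 5906 m/s.

Δv ≈ 5910 m/s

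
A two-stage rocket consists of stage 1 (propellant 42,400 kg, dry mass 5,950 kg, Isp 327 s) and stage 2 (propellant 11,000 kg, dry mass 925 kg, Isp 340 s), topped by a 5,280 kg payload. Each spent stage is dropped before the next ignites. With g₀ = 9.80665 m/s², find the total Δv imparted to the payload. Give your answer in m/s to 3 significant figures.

Δv ≈ 6740 m/s

Ignition mass of stage 1 = 42,400+5,950 + 11,000+925 + 5,280 = 65,555 kg.
Stage 1: m₀ = 65,555 kg, m_f = 65,555 − 42,400 = 23,155 kg; Δv = 327×9.80665×ln(2.831) = 3206.8×1.0407 ≈ 3337 m/s.
Stage 2: m₀ = 17,205 kg, m_f = 17,205 − 11,000 = 6,205 kg; Δv = 340×9.80665×ln(2.773) = 3334.3×1.0198 ≈ 3400 m/s.
Total Δv = 3337 + 3400 = 6737 m/s.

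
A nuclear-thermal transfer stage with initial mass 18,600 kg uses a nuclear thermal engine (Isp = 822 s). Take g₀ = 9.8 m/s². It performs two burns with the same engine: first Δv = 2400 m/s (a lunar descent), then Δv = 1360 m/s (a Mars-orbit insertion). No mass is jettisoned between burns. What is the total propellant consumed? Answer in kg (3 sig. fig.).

total propellant consumed ≈ 6940 kg

v_e = Isp · g₀ = 822 × 9.8 = 8055.6 m/s.
After the first burn: m = 18600 × exp(−2400/8055.6) = 18600 × 0.74235 = 13,807.7 kg.
After the second burn: m = 13,807.7 × exp(−1360/8055.6) = 13,807.7 × 0.84466 = 11,662.8 kg.
Total propellant = m₀ − m_final = 18600 − 11,662.8 = 6,937.2 kg.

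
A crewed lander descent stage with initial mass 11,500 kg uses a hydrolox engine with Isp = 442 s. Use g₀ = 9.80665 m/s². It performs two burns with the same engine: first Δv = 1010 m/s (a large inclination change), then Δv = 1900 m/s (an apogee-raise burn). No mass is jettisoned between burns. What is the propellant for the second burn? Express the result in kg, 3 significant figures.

v_e = Isp · g₀ = 442 × 9.80665 = 4334.5 m/s.
After the first burn: m = 11500 × exp(−1010/4334.5) = 11500 × 0.79214 = 9,109.61 kg.
After the second burn: m = 9,109.61 × exp(−1900/4334.5) = 9,109.61 × 0.64511 = 5,876.7 kg.
Second-burn propellant = 9,109.61 − 5,876.7 = 3,232.91 kg.

propellant for the second burn ≈ 3230 kg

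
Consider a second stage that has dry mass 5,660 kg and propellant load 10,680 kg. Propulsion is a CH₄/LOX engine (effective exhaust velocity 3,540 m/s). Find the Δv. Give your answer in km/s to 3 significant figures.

m₀ = m_dry + m_prop = 5,660 + 10,680 = 16,340 kg.
Δv = v_e · ln(m₀/m_f) = 3540.0 × ln(2.887) = 3540.0 × 1.0602 ≈ 3753.1 m/s.

Δv ≈ 3.75 km/s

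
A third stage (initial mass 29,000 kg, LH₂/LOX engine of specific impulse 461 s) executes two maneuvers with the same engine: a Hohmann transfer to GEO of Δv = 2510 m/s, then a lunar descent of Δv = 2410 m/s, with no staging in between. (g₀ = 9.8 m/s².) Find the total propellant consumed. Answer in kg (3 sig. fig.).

total propellant consumed ≈ 19200 kg

v_e = Isp · g₀ = 461 × 9.8 = 4517.8 m/s.
After the first burn: m = 29000 × exp(−2510/4517.8) = 29000 × 0.57374 = 16,638.5 kg.
After the second burn: m = 16,638.5 × exp(−2410/4517.8) = 16,638.5 × 0.58658 = 9,759.81 kg.
Total propellant = m₀ − m_final = 29000 − 9,759.81 = 19,240.19 kg.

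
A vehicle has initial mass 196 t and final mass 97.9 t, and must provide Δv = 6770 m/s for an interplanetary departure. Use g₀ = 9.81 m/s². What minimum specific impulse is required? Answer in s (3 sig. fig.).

ln(m₀/m_f) = ln(196000/97900) = ln(2.002) = 0.6942.
Using Δv = v_e ln(m₀/m_f): v_e = Δv / ln(m₀/m_f) = 6770 / 0.6942 = 9752.7 m/s.
Isp = v_e / g₀ = 9752.7 / 9.81 = 994.2 s.

Isp ≈ 994 s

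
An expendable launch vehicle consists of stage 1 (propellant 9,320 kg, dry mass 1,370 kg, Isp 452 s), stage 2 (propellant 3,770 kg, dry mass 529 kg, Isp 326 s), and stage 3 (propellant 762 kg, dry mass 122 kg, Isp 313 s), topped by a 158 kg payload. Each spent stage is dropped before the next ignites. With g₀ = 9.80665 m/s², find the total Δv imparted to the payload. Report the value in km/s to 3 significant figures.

Ignition mass of stage 1 = 9,320+1,370 + 3,770+529 + 762+122 + 158 = 16,031 kg.
Stage 1: m₀ = 16,031 kg, m_f = 16,031 − 9,320 = 6,711 kg; Δv = 452×9.80665×ln(2.389) = 4432.6×0.8708 ≈ 3860 m/s.
Stage 2: m₀ = 5,341 kg, m_f = 5,341 − 3,770 = 1,571 kg; Δv = 326×9.80665×ln(3.4) = 3197.0×1.2237 ≈ 3912 m/s.
Stage 3: m₀ = 1,042 kg, m_f = 1,042 − 762 = 280 kg; Δv = 313×9.80665×ln(3.721) = 3069.5×1.3141 ≈ 4034 m/s.
Total Δv = 3860 + 3912 + 4034 = 11806 m/s.

Δv ≈ 11.8 km/s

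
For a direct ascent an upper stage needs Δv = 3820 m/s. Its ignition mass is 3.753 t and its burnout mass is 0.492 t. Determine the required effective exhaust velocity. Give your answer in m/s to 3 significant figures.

ln(m₀/m_f) = ln(3753/492) = ln(7.628) = 2.0318.
v_e = Δv / ln(m₀/m_f) = 3820 / 2.0318 = 1880.1 m/s.

v_e ≈ 1880 m/s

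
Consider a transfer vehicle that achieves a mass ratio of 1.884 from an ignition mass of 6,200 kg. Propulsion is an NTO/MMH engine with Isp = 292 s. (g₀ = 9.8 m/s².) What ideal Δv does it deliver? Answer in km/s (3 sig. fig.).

Δv ≈ 1.81 km/s

v_e = Isp · g₀ = 292 × 9.8 = 2861.6 m/s.
Using Δv = v_e ln(m₀/m_f): Δv = v_e · ln(1.884) = 2861.6 × 0.6334 ≈ 1812.5 m/s.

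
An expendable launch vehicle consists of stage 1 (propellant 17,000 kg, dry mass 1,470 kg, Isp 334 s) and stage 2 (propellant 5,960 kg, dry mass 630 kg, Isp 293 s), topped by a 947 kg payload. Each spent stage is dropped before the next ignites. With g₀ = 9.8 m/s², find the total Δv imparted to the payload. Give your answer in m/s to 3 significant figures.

Δv ≈ 7960 m/s

Ignition mass of stage 1 = 17,000+1,470 + 5,960+630 + 947 = 26,007 kg.
Stage 1: m₀ = 26,007 kg, m_f = 26,007 − 17,000 = 9,007 kg; Δv = 334×9.8×ln(2.887) = 3273.2×1.0604 ≈ 3471 m/s.
Stage 2: m₀ = 7,537 kg, m_f = 7,537 − 5,960 = 1,577 kg; Δv = 293×9.8×ln(4.779) = 2871.4×1.5643 ≈ 4492 m/s.
Total Δv = 3471 + 4492 = 7963 m/s.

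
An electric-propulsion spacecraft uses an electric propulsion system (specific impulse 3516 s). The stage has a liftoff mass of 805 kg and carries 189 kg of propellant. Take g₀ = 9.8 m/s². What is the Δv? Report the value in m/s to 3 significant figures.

Δv ≈ 9220 m/s

v_e = Isp · g₀ = 3516 × 9.8 = 34456.8 m/s.
m_f = m₀ − m_prop = 805 − 189 = 616 kg.
Rocket equation: Δv = v_e · ln(m₀/m_f) = 34456.8 × ln(1.307) = 34456.8 × 0.2676 ≈ 9220.5 m/s.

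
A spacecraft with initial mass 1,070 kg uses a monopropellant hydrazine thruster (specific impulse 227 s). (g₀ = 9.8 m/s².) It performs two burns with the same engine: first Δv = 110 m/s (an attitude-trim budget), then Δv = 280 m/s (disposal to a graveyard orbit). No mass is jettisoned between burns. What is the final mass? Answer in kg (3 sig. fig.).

final mass ≈ 898 kg

v_e = Isp · g₀ = 227 × 9.8 = 2224.6 m/s.
After the first burn: m = 1070 × exp(−110/2224.6) = 1070 × 0.95176 = 1,018.38 kg.
After the second burn: m = 1,018.38 × exp(−280/2224.6) = 1,018.38 × 0.88173 = 897.936 kg.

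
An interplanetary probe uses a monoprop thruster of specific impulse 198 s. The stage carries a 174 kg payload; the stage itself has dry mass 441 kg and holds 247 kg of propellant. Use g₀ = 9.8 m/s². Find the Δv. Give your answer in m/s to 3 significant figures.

Δv ≈ 655 m/s

v_e = Isp · g₀ = 198 × 9.8 = 1940.4 m/s.
m₀ = payload + dry + propellant = 174 + 441 + 247 = 862 kg.
m_f = payload + dry = 174 + 441 = 615 kg.
Δv = v_e · ln(m₀/m_f) = 1940.4 × ln(1.402) = 1940.4 × 0.3376 ≈ 655.1 m/s.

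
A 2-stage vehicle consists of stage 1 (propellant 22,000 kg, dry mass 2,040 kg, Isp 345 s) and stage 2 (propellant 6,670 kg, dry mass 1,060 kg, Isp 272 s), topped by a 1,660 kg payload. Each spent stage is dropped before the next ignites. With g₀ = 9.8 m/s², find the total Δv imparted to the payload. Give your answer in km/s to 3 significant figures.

Ignition mass of stage 1 = 22,000+2,040 + 6,670+1,060 + 1,660 = 33,430 kg.
Stage 1: m₀ = 33,430 kg, m_f = 33,430 − 22,000 = 11,430 kg; Δv = 345×9.8×ln(2.925) = 3381.0×1.0732 ≈ 3629 m/s.
Stage 2: m₀ = 9,390 kg, m_f = 9,390 − 6,670 = 2,720 kg; Δv = 272×9.8×ln(3.452) = 2665.6×1.2390 ≈ 3303 m/s.
Total Δv = 3629 + 3303 = 6932 m/s.

Δv ≈ 6.93 km/s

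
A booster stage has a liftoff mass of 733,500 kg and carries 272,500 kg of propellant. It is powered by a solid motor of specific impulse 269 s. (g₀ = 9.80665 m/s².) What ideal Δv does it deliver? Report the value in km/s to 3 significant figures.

v_e = Isp · g₀ = 269 × 9.80665 = 2638.0 m/s.
m_f = m₀ − m_prop = 733,500 − 272,500 = 461,000 kg.
Δv = v_e · ln(m₀/m_f) = 2638.0 × ln(1.591) = 2638.0 × 0.4644 ≈ 1225.2 m/s.

Δv ≈ 1.23 km/s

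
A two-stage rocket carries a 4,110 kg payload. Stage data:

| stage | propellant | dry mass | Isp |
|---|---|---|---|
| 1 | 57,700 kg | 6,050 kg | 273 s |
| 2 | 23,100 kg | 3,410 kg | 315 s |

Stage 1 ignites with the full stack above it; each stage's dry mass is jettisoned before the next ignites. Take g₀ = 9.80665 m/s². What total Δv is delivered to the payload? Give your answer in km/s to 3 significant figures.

Δv ≈ 6.87 km/s

Ignition mass of stage 1 = 57,700+6,050 + 23,100+3,410 + 4,110 = 94,370 kg.
Stage 1: m₀ = 94,370 kg, m_f = 94,370 − 57,700 = 36,670 kg; Δv = 273×9.80665×ln(2.573) = 2677.2×0.9453 ≈ 2531 m/s.
Stage 2: m₀ = 30,620 kg, m_f = 30,620 − 23,100 = 7,520 kg; Δv = 315×9.80665×ln(4.072) = 3089.1×1.4041 ≈ 4337 m/s.
Total Δv = 2531 + 4337 = 6868 m/s.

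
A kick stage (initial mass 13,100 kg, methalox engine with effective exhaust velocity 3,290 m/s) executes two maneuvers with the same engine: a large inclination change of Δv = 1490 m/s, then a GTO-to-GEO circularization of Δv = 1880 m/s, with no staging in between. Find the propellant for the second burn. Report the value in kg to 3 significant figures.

After the first burn: m = 13100 × exp(−1490/3290.0) = 13100 × 0.63579 = 8,328.85 kg.
After the second burn: m = 8,328.85 × exp(−1880/3290.0) = 8,328.85 × 0.56472 = 4,703.47 kg.
Second-burn propellant = 8,328.85 − 4,703.47 = 3,625.38 kg.

propellant for the second burn ≈ 3630 kg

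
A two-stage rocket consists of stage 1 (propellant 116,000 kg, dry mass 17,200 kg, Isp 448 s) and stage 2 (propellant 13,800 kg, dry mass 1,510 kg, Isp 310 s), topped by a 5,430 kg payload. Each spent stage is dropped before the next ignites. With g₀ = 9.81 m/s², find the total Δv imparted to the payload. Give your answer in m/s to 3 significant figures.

Δv ≈ 9480 m/s

Ignition mass of stage 1 = 116,000+17,200 + 13,800+1,510 + 5,430 = 153,940 kg.
Stage 1: m₀ = 153,940 kg, m_f = 153,940 − 116,000 = 37,940 kg; Δv = 448×9.81×ln(4.057) = 4394.9×1.4006 ≈ 6155 m/s.
Stage 2: m₀ = 20,740 kg, m_f = 20,740 − 13,800 = 6,940 kg; Δv = 310×9.81×ln(2.988) = 3041.1×1.0948 ≈ 3329 m/s.
Total Δv = 6155 + 3329 = 9484 m/s.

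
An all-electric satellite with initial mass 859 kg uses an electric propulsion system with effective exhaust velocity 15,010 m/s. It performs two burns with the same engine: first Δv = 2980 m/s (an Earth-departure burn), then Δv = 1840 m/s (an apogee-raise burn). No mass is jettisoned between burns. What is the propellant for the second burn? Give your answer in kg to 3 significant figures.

After the first burn: m = 859 × exp(−2980/15010.0) = 859 × 0.81993 = 704.32 kg.
After the second burn: m = 704.32 × exp(−1840/15010.0) = 704.32 × 0.88463 = 623.063 kg.
Second-burn propellant = 704.32 − 623.063 = 81.257 kg.

propellant for the second burn ≈ 81.3 kg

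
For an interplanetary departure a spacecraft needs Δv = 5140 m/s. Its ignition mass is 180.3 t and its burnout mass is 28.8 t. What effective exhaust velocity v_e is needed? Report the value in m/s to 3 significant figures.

v_e ≈ 2800 m/s

ln(m₀/m_f) = ln(180300/28800) = ln(6.26) = 1.8342.
Rocket equation: v_e = Δv / ln(m₀/m_f) = 5140 / 1.8342 = 2802.2 m/s.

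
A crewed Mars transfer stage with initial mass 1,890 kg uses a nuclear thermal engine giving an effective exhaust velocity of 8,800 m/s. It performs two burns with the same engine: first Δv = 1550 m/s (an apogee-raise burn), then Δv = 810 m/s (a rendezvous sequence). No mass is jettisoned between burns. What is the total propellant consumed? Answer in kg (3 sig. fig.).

total propellant consumed ≈ 445 kg

After the first burn: m = 1890 × exp(−1550/8800.0) = 1890 × 0.83850 = 1,584.77 kg.
After the second burn: m = 1,584.77 × exp(−810/8800.0) = 1,584.77 × 0.91206 = 1,445.41 kg.
Total propellant = m₀ − m_final = 1890 − 1,445.41 = 444.59 kg.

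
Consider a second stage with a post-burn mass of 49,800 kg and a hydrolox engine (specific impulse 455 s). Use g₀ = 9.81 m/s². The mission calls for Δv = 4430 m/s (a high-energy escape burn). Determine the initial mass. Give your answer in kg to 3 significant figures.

v_e = Isp · g₀ = 455 × 9.81 = 4463.6 m/s.
m₀/m_f = exp(Δv / v_e) = exp(4430 / 4463.6) = exp(0.9925) = 2.6979.
m₀ = m_f × 2.6979 = 49,800 × 2.6979 = 134,355 kg.

initial mass ≈ 134000 kg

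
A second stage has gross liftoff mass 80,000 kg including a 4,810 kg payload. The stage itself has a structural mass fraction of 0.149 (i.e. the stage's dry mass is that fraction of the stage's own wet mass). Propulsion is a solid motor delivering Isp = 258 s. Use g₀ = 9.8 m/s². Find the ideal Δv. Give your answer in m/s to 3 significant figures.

Δv ≈ 4070 m/s

Stage wet mass = m₀ − payload = 80,000 − 4,810 = 75,190 kg.
Stage dry mass = ε × stage wet mass = 0.149 × 75,190 = 11,203.3 kg.
Burnout mass m_f = stage dry + payload = 11,203.3 + 4,810 = 16,013.3 kg.
v_e = Isp · g₀ = 258 × 9.8 = 2528.4 m/s.
By the Tsiolkovsky rocket equation, Δv = v_e · ln(80,000/16,013.3) = 2528.4 × ln(4.996) = 2528.4 × 1.6086 ≈ 4067 m/s.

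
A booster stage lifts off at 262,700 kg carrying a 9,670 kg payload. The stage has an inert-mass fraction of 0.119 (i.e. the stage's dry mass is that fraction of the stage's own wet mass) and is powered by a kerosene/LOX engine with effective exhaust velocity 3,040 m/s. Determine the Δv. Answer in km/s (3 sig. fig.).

Stage wet mass = m₀ − payload = 262,700 − 9,670 = 253,030 kg.
Stage dry mass = ε × stage wet mass = 0.119 × 253,030 = 30,110.6 kg.
Burnout mass m_f = stage dry + payload = 30,110.6 + 9,670 = 39,780.6 kg.
Rocket equation: Δv = v_e · ln(262,700/39,780.6) = 3040.0 × ln(6.604) = 3040.0 × 1.8876 ≈ 5738 m/s.

Δv ≈ 5.74 km/s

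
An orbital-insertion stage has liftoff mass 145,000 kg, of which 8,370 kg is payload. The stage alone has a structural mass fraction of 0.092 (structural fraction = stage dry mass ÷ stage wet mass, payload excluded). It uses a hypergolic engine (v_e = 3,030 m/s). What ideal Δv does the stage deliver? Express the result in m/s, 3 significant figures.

Stage wet mass = m₀ − payload = 145,000 − 8,370 = 136,630 kg.
Stage dry mass = ε × stage wet mass = 0.092 × 136,630 = 12,570 kg.
Burnout mass m_f = stage dry + payload = 12,570 + 8,370 = 20,940 kg.
By the Tsiolkovsky rocket equation, Δv = v_e · ln(145,000/20,940) = 3030.0 × ln(6.925) = 3030.0 × 1.9351 ≈ 5863 m/s.

Δv ≈ 5860 m/s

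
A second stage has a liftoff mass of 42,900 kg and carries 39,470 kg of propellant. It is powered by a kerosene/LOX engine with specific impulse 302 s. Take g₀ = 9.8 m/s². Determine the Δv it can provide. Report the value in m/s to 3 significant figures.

Δv ≈ 7480 m/s

v_e = Isp · g₀ = 302 × 9.8 = 2959.6 m/s.
m_f = m₀ − m_prop = 42,900 − 39,470 = 3,430 kg.
By the Tsiolkovsky rocket equation, Δv = v_e · ln(m₀/m_f) = 2959.6 × ln(12.51) = 2959.6 × 2.5263 ≈ 7476.9 m/s.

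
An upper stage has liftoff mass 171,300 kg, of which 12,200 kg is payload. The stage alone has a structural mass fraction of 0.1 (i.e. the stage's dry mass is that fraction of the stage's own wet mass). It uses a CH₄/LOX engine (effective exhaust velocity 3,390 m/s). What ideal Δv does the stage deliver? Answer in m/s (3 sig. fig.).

Stage wet mass = m₀ − payload = 171,300 − 12,200 = 159,100 kg.
Stage dry mass = ε × stage wet mass = 0.1 × 159,100 = 15,910 kg.
Burnout mass m_f = stage dry + payload = 15,910 + 12,200 = 28,110 kg.
Using Δv = v_e ln(m₀/m_f): Δv = v_e · ln(171,300/28,110) = 3390.0 × ln(6.094) = 3390.0 × 1.8073 ≈ 6127 m/s.

Δv ≈ 6130 m/s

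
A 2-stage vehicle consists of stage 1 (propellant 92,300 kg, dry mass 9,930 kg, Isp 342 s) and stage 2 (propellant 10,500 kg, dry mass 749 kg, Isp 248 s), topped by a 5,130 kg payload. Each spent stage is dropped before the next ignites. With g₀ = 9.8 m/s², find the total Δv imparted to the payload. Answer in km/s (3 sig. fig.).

Ignition mass of stage 1 = 92,300+9,930 + 10,500+749 + 5,130 = 118,609 kg.
Stage 1: m₀ = 118,609 kg, m_f = 118,609 − 92,300 = 26,309 kg; Δv = 342×9.8×ln(4.508) = 3351.6×1.5059 ≈ 5047 m/s.
Stage 2: m₀ = 16,379 kg, m_f = 16,379 − 10,500 = 5,879 kg; Δv = 248×9.8×ln(2.786) = 2430.4×1.0246 ≈ 2490 m/s.
Total Δv = 5047 + 2490 = 7537 m/s.

Δv ≈ 7.54 km/s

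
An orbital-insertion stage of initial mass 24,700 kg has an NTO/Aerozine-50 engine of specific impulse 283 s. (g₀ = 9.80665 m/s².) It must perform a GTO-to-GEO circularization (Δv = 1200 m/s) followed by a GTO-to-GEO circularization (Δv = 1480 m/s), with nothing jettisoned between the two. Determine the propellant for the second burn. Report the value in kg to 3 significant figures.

propellant for the second burn ≈ 6630 kg

v_e = Isp · g₀ = 283 × 9.80665 = 2775.3 m/s.
After the first burn: m = 24700 × exp(−1200/2775.3) = 24700 × 0.64896 = 16,029.3 kg.
After the second burn: m = 16,029.3 × exp(−1480/2775.3) = 16,029.3 × 0.58668 = 9,404.07 kg.
Second-burn propellant = 16,029.3 − 9,404.07 = 6,625.23 kg.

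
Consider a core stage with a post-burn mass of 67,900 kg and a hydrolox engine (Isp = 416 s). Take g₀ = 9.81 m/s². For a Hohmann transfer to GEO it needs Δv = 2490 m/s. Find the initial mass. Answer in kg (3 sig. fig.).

initial mass ≈ 125000 kg

v_e = Isp · g₀ = 416 × 9.81 = 4081.0 m/s.
By the Tsiolkovsky rocket equation, m₀/m_f = exp(Δv / v_e) = exp(2490 / 4081.0) = exp(0.6102) = 1.8407.
m₀ = m_f × 1.8407 = 67,900 × 1.8407 = 124,984 kg.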